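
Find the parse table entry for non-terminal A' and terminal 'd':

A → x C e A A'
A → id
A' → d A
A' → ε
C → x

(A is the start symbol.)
To find M[A', 'd'], we find productions for A' where 'd' is in the predict set (PREDICT(N → α) = (FIRST(α) \ {ε}) ∪ (FOLLOW(N) if α ⇒* ε)).

Relevant sets:
  FOLLOW(A') = { $, 'd' }

A' → d A: PREDICT = { 'd' }
  'd' is in predict set, so this production goes in M[A', 'd']
A' → ε: PREDICT = { $, 'd' }
  'd' is in predict set, so this production goes in M[A', 'd']

M[A', 'd'] = A' → d A, A' → ε  (a multiply-defined cell — the grammar is not LL(1))

Answer: A' → d A, A' → ε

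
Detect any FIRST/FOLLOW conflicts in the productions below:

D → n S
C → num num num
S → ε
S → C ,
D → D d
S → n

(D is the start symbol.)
A FIRST/FOLLOW conflict occurs when a non-terminal N has a nullable alternative N → β (β ⇒* ε) and another alternative N → α with FIRST(α) ∩ FOLLOW(N) ≠ ∅: on such a lookahead the parser cannot decide between expanding α and letting N vanish via β.

Nullable non-terminals: S.
FIRST sets used below: FIRST(C) = { 'num' }

S: nullable alternative(s) S → ε; FOLLOW(S) = { $, 'd' }
  S → ε: FIRST \ {ε} = { } — this is the only nullable alternative, skip
  S → C ,: FIRST \ {ε} = { 'num' } — disjoint from FOLLOW(S)
  S → n: FIRST \ {ε} = { 'n' } — disjoint from FOLLOW(S)

C, D have no nullable alternative, so no FIRST/FOLLOW check is needed there.

No FIRST/FOLLOW conflicts found.

Answer: No FIRST/FOLLOW conflicts.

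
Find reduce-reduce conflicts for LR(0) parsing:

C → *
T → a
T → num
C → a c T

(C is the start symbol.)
A reduce-reduce conflict occurs when an LR(0) state has two complete items [A → α .] and [B → β .] — both call for a reduction, and with no lookahead the parser cannot choose between them.

Augment with C' → C and build the canonical LR(0) collection (I0 = CLOSURE({[C' → . C]}), then GOTO on every symbol after a dot until no new states appear). It has 8 states:
  I0: { [C → . *], [C → . a c T], [C' → . C] }  — shift
  I1: { [C → * .] }  — reduce
  I2: { [C' → C .] }  — accept
  I3: { [C → a . c T] }  — shift
  I4: { [C → a c . T], [T → . a], [T → . num] }  — shift
  I5: { [C → a c T .] }  — reduce
  I6: { [T → a .] }  — reduce
  I7: { [T → num .] }  — reduce

No state contains more than one complete item.

Answer: No reduce-reduce conflicts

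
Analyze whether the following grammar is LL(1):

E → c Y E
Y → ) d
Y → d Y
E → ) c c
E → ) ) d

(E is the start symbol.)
No. Predict set conflict for E: { ')' }

A grammar is LL(1) if for each non-terminal N with multiple productions, the predict sets of those productions are pairwise disjoint, where PREDICT(N → α) = (FIRST(α) \ {ε}) ∪ (FOLLOW(N) if α ⇒* ε).

For E:
  PREDICT(E → c Y E) = { 'c' }
  PREDICT(E → ')' c c) = { ')' }
  PREDICT(E → ')' ')' d) = { ')' }
For Y:
  PREDICT(Y → ')' d) = { ')' }
  PREDICT(Y → d Y) = { 'd' }

Conflict found: Predict set conflict for E: { ')' }
The grammar is NOT LL(1).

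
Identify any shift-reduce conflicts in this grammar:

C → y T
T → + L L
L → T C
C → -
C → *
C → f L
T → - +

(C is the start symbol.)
Augment with C' → C and build the canonical LR(0) collection (I0 = CLOSURE({[C' → . C]}), then GOTO on every symbol after a dot until no new states appear). It has 15 states:
  I0: { [C → . *], [C → . -], [C → . f L], [C → . y T], [C' → . C] }  — shift
  I1: { [C → * .] }  — reduce
  I2: { [C → - .] }  — reduce
  I3: { [C' → C .] }  — accept
  I4: { [C → f . L], [L → . T C], [T → . + L L], [T → . - +] }  — shift
  I5: { [C → y . T], [T → . + L L], [T → . - +] }  — shift
  I6: { [L → . T C], [T → + . L L], [T → . + L L], [T → . - +] }  — shift
  I7: { [T → - . +] }  — shift
  I8: { [C → y T .] }  — reduce
  I9: { [T → - + .] }  — reduce
  I10: { [L → . T C], [T → + L . L], [T → . + L L], [T → . - +] }  — shift
  I11: { [C → . *], [C → . -], [C → . f L], [C → . y T], [L → T . C] }  — shift
  I12: { [L → T C .] }  — reduce
  I13: { [T → + L L .] }  — reduce
  I14: { [C → f L .] }  — reduce

No state contains both a complete item and a shift item.

Answer: No shift-reduce conflicts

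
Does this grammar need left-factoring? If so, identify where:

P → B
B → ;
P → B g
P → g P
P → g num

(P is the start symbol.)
Left-factoring is needed when two productions for the same non-terminal
share a common prefix on the right-hand side.

Productions for P:
  P → B
  P → B g
  P → g P
  P → g num

Found common prefix 'B' in productions for P
Found common prefix 'g' in productions for P

Answer: Yes, P has productions with common prefix 'B'; P has productions with common prefix 'g'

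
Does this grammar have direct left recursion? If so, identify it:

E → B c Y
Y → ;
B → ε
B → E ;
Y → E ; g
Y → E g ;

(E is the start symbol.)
No direct left recursion

Direct left recursion occurs when N → N α for some non-terminal N (the right-hand side begins with the left-hand side itself).

E → B c Y: starts with B
Y → ;: starts with ';'
B → ε: starts with ε
B → E ;: starts with E
Y → E ; g: starts with E
Y → E g ;: starts with E

No direct left recursion found.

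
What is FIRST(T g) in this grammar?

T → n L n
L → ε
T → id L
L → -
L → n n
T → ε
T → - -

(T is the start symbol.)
{ '-', 'g', 'id', 'n' }

FIRST sets of the non-terminals involved (from the grammar, by fixed-point iteration):
  FIRST(T) = { '-', 'id', 'n', ε }

To compute FIRST(T g), process the symbols left to right:
Symbol T is a non-terminal. Add FIRST(T) \ {ε} = { '-', 'id', 'n' }
T is nullable (ε ∈ FIRST(T)), continue to the next symbol.
Symbol g is a terminal. Add 'g' and stop.
FIRST(T g) = { '-', 'g', 'id', 'n' }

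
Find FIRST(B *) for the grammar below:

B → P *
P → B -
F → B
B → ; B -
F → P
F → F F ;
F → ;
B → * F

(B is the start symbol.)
{ '*', ';' }

FIRST sets of the non-terminals involved (from the grammar, by fixed-point iteration):
  FIRST(B) = { '*', ';' }

To compute FIRST(B *), process the symbols left to right:
Symbol B is a non-terminal. Add FIRST(B) \ {ε} = { '*', ';' }
B is not nullable (ε ∉ FIRST(B)), so stop here.
FIRST(B *) = { '*', ';' }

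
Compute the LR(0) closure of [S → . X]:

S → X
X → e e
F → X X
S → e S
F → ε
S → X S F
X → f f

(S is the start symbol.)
{ [S → . X], [X → . e e], [X → . f f] }

To compute CLOSURE, for each item [A → α.Bβ] where B is a non-terminal, add [B → .γ] for all productions B → γ; repeat for the newly added items until nothing changes.

Start with: [S → . X]
  [S → . X] has the dot before X: add [X → . e e], [X → . f f]
No further items can be added.

CLOSURE = { [S → . X], [X → . e e], [X → . f f] }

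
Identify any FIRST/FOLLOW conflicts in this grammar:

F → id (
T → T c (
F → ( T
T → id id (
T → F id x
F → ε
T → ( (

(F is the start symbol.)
Yes. F → id '(' with FOLLOW(F) on { 'id' }

A FIRST/FOLLOW conflict occurs when a non-terminal N has a nullable alternative N → β (β ⇒* ε) and another alternative N → α with FIRST(α) ∩ FOLLOW(N) ≠ ∅: on such a lookahead the parser cannot decide between expanding α and letting N vanish via β.

Nullable non-terminals: F.

F: nullable alternative(s) F → ε; FOLLOW(F) = { $, 'id' }
  F → id (: FIRST \ {ε} = { 'id' } — overlaps FOLLOW(F) on { 'id' }: CONFLICT
  F → ( T: FIRST \ {ε} = { '(' } — disjoint from FOLLOW(F)
  F → ε: FIRST \ {ε} = { } — this is the only nullable alternative, skip

T has no nullable alternative, so no FIRST/FOLLOW check is needed there.

So the grammar has 1 FIRST/FOLLOW conflict (marked CONFLICT above).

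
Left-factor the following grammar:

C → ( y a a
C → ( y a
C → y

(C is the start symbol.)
C → ( y a C'
C' → a
C' → ε
C → y

Left-factoring transforms A → αβ₁ | αβ₂ into A → αA' and A' → β₁ | β₂
(α is the longest common prefix among the alternatives). Repeat until
no nonterminal has two alternatives with a common prefix.

Round 1: C has alternatives sharing prefix '( y a'. Introduce C': C → ( y a C'
  Add: C' → a
  Add: C' → ε

No remaining common prefixes — done.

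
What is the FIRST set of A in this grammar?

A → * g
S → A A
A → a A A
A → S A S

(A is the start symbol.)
{ '*', 'a' }

FIRST sets of the other non-terminals involved (by the same procedure, iterated to a fixed point):
  FIRST(S) = { '*', 'a' }

From A → * g:
  - '*' is a terminal: add '*' and stop
From A → a A A:
  - a is a terminal: add 'a' and stop
From A → S A S:
  - S is a non-terminal: add FIRST(S) \ {ε} = { '*', 'a' }
    S is not nullable, so stop

Collecting: FIRST(A) = { '*', 'a' }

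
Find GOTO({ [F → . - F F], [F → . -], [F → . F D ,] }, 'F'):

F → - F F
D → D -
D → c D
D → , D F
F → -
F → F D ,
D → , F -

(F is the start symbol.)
{ [D → . , D F], [D → . , F -], [D → . D -], [D → . c D], [F → F . D ,] }

GOTO(I, 'F') = CLOSURE({ [A → αX.β] : [A → α.Xβ] ∈ I, X = 'F' })

Items with dot before 'F', with the dot advanced:
  [F → . F D ,] → [F → F . D ,]
Closure of the advanced items:
  [F → F . D ,] has the dot before D: add [D → . D -], [D → . c D], [D → . , D F], [D → . , F -]

GOTO = { [D → . , D F], [D → . , F -], [D → . D -], [D → . c D], [F → F . D ,] }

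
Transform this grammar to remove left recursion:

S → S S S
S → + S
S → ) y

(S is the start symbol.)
S is directly left-recursive. The standard transformation for
  A → A α₁ | ... | A α_m | β₁ | ... | β_n
is
  A  → β₁ A' | ... | β_n A'
  A' → α₁ A' | ... | α_m A' | ε

S → + S becomes S → + S S'
S → ) y becomes S → ) y S'
S → S S S becomes S' → S S S'
Add S' → ε

Resulting grammar:
S → + S S'
S → ) y S'
S' → S S S'
S' → ε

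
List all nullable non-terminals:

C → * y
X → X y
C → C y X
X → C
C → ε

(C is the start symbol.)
{ 'C', 'X' }

ε-productions: C → ε
So C is immediately nullable.
X → C: every symbol on the right is nullable, so X is nullable too.
Every non-terminal is now nullable.
Nullable = { 'C', 'X' }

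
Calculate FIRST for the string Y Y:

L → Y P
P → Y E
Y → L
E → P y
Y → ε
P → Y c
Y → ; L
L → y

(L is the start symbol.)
FIRST sets of the non-terminals involved (from the grammar, by fixed-point iteration):
  FIRST(Y) = { ';', 'c', 'y', ε }

To compute FIRST(Y Y), process the symbols left to right:
Symbol Y is a non-terminal. Add FIRST(Y) \ {ε} = { ';', 'c', 'y' }
Y is nullable (ε ∈ FIRST(Y)), continue to the next symbol.
Symbol Y is a non-terminal. Add FIRST(Y) \ {ε} = { ';', 'c', 'y' }
Y is nullable (ε ∈ FIRST(Y)), continue to the next symbol.
All symbols are nullable, so ε is in the result.
FIRST(Y Y) = { ';', 'c', 'y', ε }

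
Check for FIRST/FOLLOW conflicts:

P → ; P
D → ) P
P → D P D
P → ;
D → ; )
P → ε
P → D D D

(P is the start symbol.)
Nullable non-terminals: P.
FIRST sets used below: FIRST(D) = { ')', ';' }

P: nullable alternative(s) P → ε; FOLLOW(P) = { $, ')', ';' }
  P → ; P: FIRST \ {ε} = { ';' } — overlaps FOLLOW(P) on { ';' }: CONFLICT
  P → D P D: FIRST \ {ε} = { ')', ';' } — overlaps FOLLOW(P) on { ')', ';' }: CONFLICT
  P → ;: FIRST \ {ε} = { ';' } — overlaps FOLLOW(P) on { ';' }: CONFLICT
  P → ε: FIRST \ {ε} = { } — this is the only nullable alternative, skip
  P → D D D: FIRST \ {ε} = { ')', ';' } — overlaps FOLLOW(P) on { ')', ';' }: CONFLICT

D has no nullable alternative, so no FIRST/FOLLOW check is needed there.

So the grammar has 4 FIRST/FOLLOW conflicts (marked CONFLICT above).

Answer: Yes. P → ';' P with FOLLOW(P) on { ';' }; P → D P D with FOLLOW(P) on { ')', ';' }; P → ';' with FOLLOW(P) on { ';' }; P → D D D with FOLLOW(P) on { ')', ';' }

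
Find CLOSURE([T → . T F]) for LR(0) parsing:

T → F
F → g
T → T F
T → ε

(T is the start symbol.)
Start with: [T → . T F]
  [T → . T F] has the dot before T: add [T → . F], [T → .]
  [T → . F] has the dot before F: add [F → . g]
No further items can be added.

CLOSURE = { [F → . g], [T → . F], [T → . T F], [T → .] }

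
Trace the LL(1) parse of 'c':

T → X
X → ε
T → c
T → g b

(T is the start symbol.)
LL(1) parsing maintains a stack (initially the start symbol over $) and the input. At each step: if the stack top is a terminal, match it against the current input token; if it is a non-terminal N, replace it with the RHS of M[N, lookahead] (the unique production whose predict set contains the lookahead).

Stack is shown with the top on the left.

Stack  Input  Action
--------------------
T $    c $    output T → c
c $    c $    match 'c'
$      $      accept

The string is accepted.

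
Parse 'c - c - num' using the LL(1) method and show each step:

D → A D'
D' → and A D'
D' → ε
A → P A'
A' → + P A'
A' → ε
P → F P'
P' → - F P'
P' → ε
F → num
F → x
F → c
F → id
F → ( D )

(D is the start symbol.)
Stack is shown with the top on the left.

Stack           Input          Action
-------------------------------------
D $             c - c - num $  output D → A D'
A D' $          c - c - num $  output A → P A'
P A' D' $       c - c - num $  output P → F P'
F P' A' D' $    c - c - num $  output F → c
c P' A' D' $    c - c - num $  match 'c'
P' A' D' $      - c - num $    output P' → - F P'
- F P' A' D' $  - c - num $    match '-'
F P' A' D' $    c - num $      output F → c
c P' A' D' $    c - num $      match 'c'
P' A' D' $      - num $        output P' → - F P'
- F P' A' D' $  - num $        match '-'
F P' A' D' $    num $          output F → num
num P' A' D' $  num $          match 'num'
P' A' D' $      $              output P' → ε
A' D' $         $              output A' → ε
D' $            $              output D' → ε
$               $              accept

The string is accepted.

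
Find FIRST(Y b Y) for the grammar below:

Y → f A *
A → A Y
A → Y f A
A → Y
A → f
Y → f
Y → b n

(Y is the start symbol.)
FIRST sets of the non-terminals involved (from the grammar, by fixed-point iteration):
  FIRST(Y) = { 'b', 'f' }

To compute FIRST(Y b Y), process the symbols left to right:
Symbol Y is a non-terminal. Add FIRST(Y) \ {ε} = { 'b', 'f' }
Y is not nullable (ε ∉ FIRST(Y)), so stop here.
FIRST(Y b Y) = { 'b', 'f' }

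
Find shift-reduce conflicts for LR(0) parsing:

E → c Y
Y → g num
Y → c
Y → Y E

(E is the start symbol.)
A shift-reduce conflict occurs when an LR(0) state has both:
  - a complete (reduce) item [A → α .] (dot at the end), and
  - a shift item [B → β . c γ] (dot before a terminal).

Augment with E' → E and build the canonical LR(0) collection (I0 = CLOSURE({[E' → . E]}), then GOTO on every symbol after a dot until no new states appear). It has 8 states:
  I0: { [E → . c Y], [E' → . E] }  — shift
  I1: { [E' → E .] }  — accept
  I2: { [E → c . Y], [Y → . Y E], [Y → . c], [Y → . g num] }  — shift
  I3: { [E → . c Y], [E → c Y .], [Y → Y . E] }  — shift, reduce
  I4: { [Y → c .] }  — reduce
  I5: { [Y → g . num] }  — shift
  I6: { [Y → g num .] }  — reduce
  I7: { [Y → Y E .] }  — reduce

I3 contains reduce item [E → c Y .] and shift item [E → . c Y] — shift-reduce conflict.

Answer: Yes — I3: [E → c Y .] vs [E → . c Y]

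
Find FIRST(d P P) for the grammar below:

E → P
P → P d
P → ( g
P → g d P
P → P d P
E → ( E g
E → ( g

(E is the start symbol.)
{ 'd' }

To compute FIRST(d P P), process the symbols left to right:
Symbol d is a terminal. Add 'd' and stop.
FIRST(d P P) = { 'd' }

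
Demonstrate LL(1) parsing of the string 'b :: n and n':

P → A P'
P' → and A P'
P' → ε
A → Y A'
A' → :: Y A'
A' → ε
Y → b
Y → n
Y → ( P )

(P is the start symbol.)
Stack is shown with the top on the left.

Stack         Input           Action
------------------------------------
P $           b :: n and n $  output P → A P'
A P' $        b :: n and n $  output A → Y A'
Y A' P' $     b :: n and n $  output Y → b
b A' P' $     b :: n and n $  match 'b'
A' P' $       :: n and n $    output A' → :: Y A'
:: Y A' P' $  :: n and n $    match '::'
Y A' P' $     n and n $       output Y → n
n A' P' $     n and n $       match 'n'
A' P' $       and n $         output A' → ε
P' $          and n $         output P' → and A P'
and A P' $    and n $         match 'and'
A P' $        n $             output A → Y A'
Y A' P' $     n $             output Y → n
n A' P' $     n $             match 'n'
A' P' $       $               output A' → ε
P' $          $               output P' → ε
$             $               accept

The string is accepted.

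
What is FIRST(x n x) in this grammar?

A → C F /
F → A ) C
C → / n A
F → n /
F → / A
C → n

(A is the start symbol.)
{ 'x' }

To compute FIRST(x n x), process the symbols left to right:
Symbol x is a terminal. Add 'x' and stop.
FIRST(x n x) = { 'x' }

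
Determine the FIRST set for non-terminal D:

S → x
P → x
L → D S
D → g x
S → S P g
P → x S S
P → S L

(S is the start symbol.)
{ 'g' }

From D → g x:
  - g is a terminal: add 'g' and stop

Collecting: FIRST(D) = { 'g' }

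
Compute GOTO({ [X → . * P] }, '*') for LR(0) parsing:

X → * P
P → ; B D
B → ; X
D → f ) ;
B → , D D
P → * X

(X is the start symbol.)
GOTO(I, '*') = CLOSURE({ [A → αX.β] : [A → α.Xβ] ∈ I, X = '*' })

Items with dot before '*', with the dot advanced:
  [X → . * P] → [X → * . P]
Closure of the advanced items:
  [X → * . P] has the dot before P: add [P → . ; B D], [P → . * X]

GOTO = { [P → . * X], [P → . ; B D], [X → * . P] }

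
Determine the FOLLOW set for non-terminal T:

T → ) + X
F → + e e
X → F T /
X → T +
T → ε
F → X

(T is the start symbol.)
To compute FOLLOW(T), find every occurrence of T on a right-hand side N → α T β: add FIRST(β) \ {ε}, and if β is empty or nullable also add FOLLOW(N). Iterate to a fixed point.

T is the start symbol, so $ ∈ FOLLOW(T).
In X → F T /: T is followed by '/', add FIRST('/') \ {ε} = { '/' }
In X → T +: T is followed by '+', add FIRST('+') \ {ε} = { '+' }

Taking the union: FOLLOW(T) = { $, '+', '/' }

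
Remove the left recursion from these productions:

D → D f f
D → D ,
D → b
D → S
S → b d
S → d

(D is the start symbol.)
D is directly left-recursive. The standard transformation for
  A → A α₁ | ... | A α_m | β₁ | ... | β_n
is
  A  → β₁ A' | ... | β_n A'
  A' → α₁ A' | ... | α_m A' | ε

D → b becomes D → b D'
D → S becomes D → S D'
D → D f f becomes D' → f f D'
D → D , becomes D' → , D'
Add D' → ε

Productions for other non-terminals are unchanged:
  S → b d
  S → d

Resulting grammar:
D → b D'
D → S D'
D' → f f D'
D' → , D'
D' → ε
S → b d
S → d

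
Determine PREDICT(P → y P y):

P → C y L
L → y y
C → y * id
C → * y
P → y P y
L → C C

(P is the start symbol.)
PREDICT(P → y P y) = (FIRST(RHS) \ {ε}) ∪ (FOLLOW(P) if ε ∈ FIRST(RHS), i.e. RHS ⇒* ε)
FIRST(y P y) = { 'y' }
ε ∉ FIRST(y P y), so FOLLOW(P) is not added.
PREDICT(P → y P y) = { 'y' }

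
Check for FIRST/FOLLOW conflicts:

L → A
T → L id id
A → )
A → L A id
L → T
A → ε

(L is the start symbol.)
Nullable non-terminals: A, L.
FIRST sets used below: FIRST(L) = { ')', 'id', ε }, FIRST(A) = { ')', 'id', ε }, FIRST(T) = { ')', 'id' }

A: nullable alternative(s) A → ε; FOLLOW(A) = { $, ')', 'id' }
  A → ): FIRST \ {ε} = { ')' } — overlaps FOLLOW(A) on { ')' }: CONFLICT
  A → L A id: FIRST \ {ε} = { ')', 'id' } — overlaps FOLLOW(A) on { ')', 'id' }: CONFLICT
  A → ε: FIRST \ {ε} = { } — this is the only nullable alternative, skip

L: nullable alternative(s) L → A; FOLLOW(L) = { $, ')', 'id' }
  L → A: FIRST \ {ε} = { ')', 'id' } — this is the only nullable alternative, skip
  L → T: FIRST \ {ε} = { ')', 'id' } — overlaps FOLLOW(L) on { ')', 'id' }: CONFLICT

T has no nullable alternative, so no FIRST/FOLLOW check is needed there.

So the grammar has 3 FIRST/FOLLOW conflicts (marked CONFLICT above).

Answer: Yes. L → T with FOLLOW(L) on { ')', 'id' }; A → ')' with FOLLOW(A) on { ')' }; A → L A id with FOLLOW(A) on { ')', 'id' }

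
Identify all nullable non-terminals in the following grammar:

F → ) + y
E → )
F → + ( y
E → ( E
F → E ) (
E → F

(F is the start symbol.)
None

A non-terminal is nullable if it can derive ε (the empty string): either it has an ε-production, or it has a production whose right-hand side consists entirely of nullable non-terminals.

There are no ε-productions, so no non-terminal can derive ε.
No non-terminals are nullable.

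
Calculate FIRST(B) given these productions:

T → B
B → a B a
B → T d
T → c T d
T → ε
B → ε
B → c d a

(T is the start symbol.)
FIRST sets of the other non-terminals involved (by the same procedure, iterated to a fixed point):
  FIRST(T) = { 'a', 'c', 'd', ε }

From B → a B a:
  - a is a terminal: add 'a' and stop
From B → T d:
  - T is a non-terminal: add FIRST(T) \ {ε} = { 'a', 'c', 'd' }
    T is nullable, so continue to the next symbol
  - d is a terminal: add 'd' and stop
From B → ε:
  - ε-production, so ε ∈ FIRST(B)
From B → c d a:
  - c is a terminal: add 'c' and stop

Collecting: FIRST(B) = { 'a', 'c', 'd', ε }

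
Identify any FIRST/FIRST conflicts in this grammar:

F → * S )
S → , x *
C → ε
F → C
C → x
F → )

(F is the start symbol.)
No FIRST/FIRST conflicts.

A FIRST/FIRST conflict occurs when two productions N → α and N → β for the same non-terminal have FIRST(α) ∩ FIRST(β) ≠ ∅ (with ε ∈ FIRST of a nullable right-hand side, so two nullable alternatives also conflict).

FIRST sets of the non-terminals at (or reachable through a nullable prefix from) the front of some alternative:
  FIRST(C) = { 'x', ε }

Productions for F:
  F → * S ): FIRST = { '*' }
  F → C: FIRST = { 'x', ε }
  F → ): FIRST = { ')' }
Productions for C:
  C → ε: FIRST = { ε }
  C → x: FIRST = { 'x' }
S has only one production, so no FIRST/FIRST conflict is possible there.

All alternatives of each non-terminal have pairwise disjoint FIRST sets.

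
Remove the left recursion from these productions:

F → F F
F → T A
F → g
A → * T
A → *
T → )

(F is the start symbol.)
F → T A F'
F → g F'
F' → F F'
F' → ε
A → * T
A → *
T → )

F is directly left-recursive. The standard transformation for
  A → A α₁ | ... | A α_m | β₁ | ... | β_n
is
  A  → β₁ A' | ... | β_n A'
  A' → α₁ A' | ... | α_m A' | ε

F → T A becomes F → T A F'
F → g becomes F → g F'
F → F F becomes F' → F F'
Add F' → ε

Productions for other non-terminals are unchanged:
  A → * T
  A → *
  T → )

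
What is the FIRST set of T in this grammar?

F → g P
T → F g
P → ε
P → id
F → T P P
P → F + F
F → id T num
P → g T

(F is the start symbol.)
FIRST sets of the other non-terminals involved (by the same procedure, iterated to a fixed point):
  FIRST(F) = { 'g', 'id' }

From T → F g:
  - F is a non-terminal: add FIRST(F) \ {ε} = { 'g', 'id' }
    F is not nullable, so stop

Collecting: FIRST(T) = { 'g', 'id' }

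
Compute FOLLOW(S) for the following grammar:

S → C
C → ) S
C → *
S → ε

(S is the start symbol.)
S is the start symbol, so $ ∈ FOLLOW(S).
In C → ) S: S is at the end, add FOLLOW(C)

The FOLLOW sets referred to above (computed the same way, to a fixed point):
  FOLLOW(C) = { $ }

Taking the union: FOLLOW(S) = { $ }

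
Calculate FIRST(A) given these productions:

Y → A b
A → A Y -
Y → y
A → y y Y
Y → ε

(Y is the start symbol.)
{ 'y' }

From A → A Y -:
  - A is the symbol being defined: contributes nothing new
    A is not nullable, so stop
From A → y y Y:
  - y is a terminal: add 'y' and stop

Collecting: FIRST(A) = { 'y' }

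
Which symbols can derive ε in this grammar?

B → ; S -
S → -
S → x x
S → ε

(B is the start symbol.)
{ 'S' }

A non-terminal is nullable if it can derive ε (the empty string): either it has an ε-production, or it has a production whose right-hand side consists entirely of nullable non-terminals.

ε-productions: S → ε
So S is immediately nullable.
No further non-terminal can be added: every production for the remaining non-terminals contains a terminal or a non-nullable non-terminal.
Nullable = { 'S' }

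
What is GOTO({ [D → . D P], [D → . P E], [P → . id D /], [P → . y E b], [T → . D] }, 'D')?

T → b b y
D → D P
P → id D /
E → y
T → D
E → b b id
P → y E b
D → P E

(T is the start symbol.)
{ [D → D . P], [P → . id D /], [P → . y E b], [T → D .] }

GOTO(I, 'D') = CLOSURE({ [A → αX.β] : [A → α.Xβ] ∈ I, X = 'D' })

Items with dot before 'D', with the dot advanced:
  [D → . D P] → [D → D . P]
  [T → . D] → [T → D .]
Closure of the advanced items:
  [D → D . P] has the dot before P: add [P → . id D /], [P → . y E b]

GOTO = { [D → D . P], [P → . id D /], [P → . y E b], [T → D .] }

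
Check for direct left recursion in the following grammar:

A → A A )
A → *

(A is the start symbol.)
Yes, A is left-recursive

A → A A ): LEFT RECURSIVE (starts with A)
A → *: starts with '*'

The grammar has direct left recursion on: A.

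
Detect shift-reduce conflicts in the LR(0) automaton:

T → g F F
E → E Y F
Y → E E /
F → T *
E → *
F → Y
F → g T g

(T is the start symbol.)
No shift-reduce conflicts

Augment with T' → T and build the canonical LR(0) collection (I0 = CLOSURE({[T' → . T]}), then GOTO on every symbol after a dot until no new states appear). It has 17 states:
  I0: { [T → . g F F], [T' → . T] }  — shift
  I1: { [T' → T .] }  — accept
  I2: { [E → . *], [E → . E Y F], [F → . T *], [F → . Y], [F → . g T g], [T → . g F F], [T → g . F F], [Y → . E E /] }  — shift
  I3: { [E → * .] }  — reduce
  I4: { [E → . *], [E → . E Y F], [E → E . Y F], [Y → . E E /], [Y → E . E /] }  — shift
  I5: { [E → . *], [E → . E Y F], [F → . T *], [F → . Y], [F → . g T g], [T → . g F F], [T → g F . F], [Y → . E E /] }  — shift
  I6: { [F → T . *] }  — shift
  I7: { [F → Y .] }  — reduce
  I8: { [E → . *], [E → . E Y F], [F → . T *], [F → . Y], [F → . g T g], [F → g . T g], [T → . g F F], [T → g . F F], [Y → . E E /] }  — shift
  I9: { [F → T . *], [F → g T . g] }  — shift
  I10: { [F → T * .] }  — reduce
  I11: { [F → g T g .] }  — reduce
  I12: { [T → g F F .] }  — reduce
  I13: { [E → . *], [E → . E Y F], [E → E . Y F], [Y → . E E /], [Y → E . E /], [Y → E E . /] }  — shift
  I14: { [E → . *], [E → . E Y F], [E → E Y . F], [F → . T *], [F → . Y], [F → . g T g], [T → . g F F], [Y → . E E /] }  — shift
  I15: { [E → E Y F .] }  — reduce
  I16: { [Y → E E / .] }  — reduce

No state contains both a complete item and a shift item.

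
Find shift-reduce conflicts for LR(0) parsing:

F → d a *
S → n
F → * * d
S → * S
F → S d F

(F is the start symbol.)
A shift-reduce conflict occurs when an LR(0) state has both:
  - a complete (reduce) item [A → α .] (dot at the end), and
  - a shift item [B → β . c γ] (dot before a terminal).

Augment with F' → F and build the canonical LR(0) collection (I0 = CLOSURE({[F' → . F]}), then GOTO on every symbol after a dot until no new states appear). It has 14 states:
  I0: { [F → . * * d], [F → . S d F], [F → . d a *], [F' → . F], [S → . * S], [S → . n] }  — shift
  I1: { [F → * . * d], [S → * . S], [S → . * S], [S → . n] }  — shift
  I2: { [F' → F .] }  — accept
  I3: { [F → S . d F] }  — shift
  I4: { [F → d . a *] }  — shift
  I5: { [S → n .] }  — reduce
  I6: { [F → d a . *] }  — shift
  I7: { [F → d a * .] }  — reduce
  I8: { [F → . * * d], [F → . S d F], [F → . d a *], [F → S d . F], [S → . * S], [S → . n] }  — shift
  I9: { [F → S d F .] }  — reduce
  I10: { [F → * * . d], [S → * . S], [S → . * S], [S → . n] }  — shift
  I11: { [S → * S .] }  — reduce
  I12: { [S → * . S], [S → . * S], [S → . n] }  — shift
  I13: { [F → * * d .] }  — reduce

No state contains both a complete item and a shift item.

Answer: No shift-reduce conflicts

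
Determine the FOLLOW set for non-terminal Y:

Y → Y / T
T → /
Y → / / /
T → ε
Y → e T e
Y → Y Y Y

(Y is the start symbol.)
To compute FOLLOW(Y), find every occurrence of Y on a right-hand side N → α Y β: add FIRST(β) \ {ε}, and if β is empty or nullable also add FOLLOW(N). Iterate to a fixed point.

Y is the start symbol, so $ ∈ FOLLOW(Y).
In Y → Y / T: Y is followed by '/' T, add FIRST('/' T) \ {ε} = { '/' }
In Y → Y Y Y: Y is followed by Y Y, add FIRST(Y Y) \ {ε} = { '/', 'e' }
In Y → Y Y Y: Y is followed by Y, add FIRST(Y) \ {ε} = { '/', 'e' }
In Y → Y Y Y: Y is at the end; this adds FOLLOW(Y) to itself — nothing new

Taking the union: FOLLOW(Y) = { $, '/', 'e' }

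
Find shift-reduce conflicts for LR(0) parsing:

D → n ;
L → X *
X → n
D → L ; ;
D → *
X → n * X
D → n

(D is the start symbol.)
A shift-reduce conflict occurs when an LR(0) state has both:
  - a complete (reduce) item [A → α .] (dot at the end), and
  - a shift item [B → β . c γ] (dot before a terminal).

Augment with D' → D and build the canonical LR(0) collection (I0 = CLOSURE({[D' → . D]}), then GOTO on every symbol after a dot until no new states appear). It has 13 states:
  I0: { [D → . *], [D → . L ; ;], [D → . n ;], [D → . n], [D' → . D], [L → . X *], [X → . n * X], [X → . n] }  — shift
  I1: { [D → * .] }  — reduce
  I2: { [D' → D .] }  — accept
  I3: { [D → L . ; ;] }  — shift
  I4: { [L → X . *] }  — shift
  I5: { [D → n . ;], [D → n .], [X → n . * X], [X → n .] }  — shift, 2 reduces
  I6: { [X → . n * X], [X → . n], [X → n * . X] }  — shift
  I7: { [D → n ; .] }  — reduce
  I8: { [X → n * X .] }  — reduce
  I9: { [X → n . * X], [X → n .] }  — shift, reduce
  I10: { [L → X * .] }  — reduce
  I11: { [D → L ; . ;] }  — shift
  I12: { [D → L ; ; .] }  — reduce

I5 contains reduce items [D → n .], [X → n .] and shift items [D → n . ;], [X → n . * X] — shift-reduce conflict.
I9 contains reduce item [X → n .] and shift item [X → n . * X] — shift-reduce conflict.

Answer: Yes — I5: [D → n .] vs [D → n . ;]; I9: [X → n .] vs [X → n . * X]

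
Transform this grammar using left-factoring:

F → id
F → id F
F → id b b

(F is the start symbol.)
Left-factoring transforms A → αβ₁ | αβ₂ into A → αA' and A' → β₁ | β₂
(α is the longest common prefix among the alternatives). Repeat until
no nonterminal has two alternatives with a common prefix.

Round 1: F has alternatives sharing prefix 'id'. Introduce F': F → id F'
  Add: F' → ε
  Add: F' → F
  Add: F' → b b

No remaining common prefixes — done.

Resulting grammar:
F → id F'
F' → ε
F' → F
F' → b b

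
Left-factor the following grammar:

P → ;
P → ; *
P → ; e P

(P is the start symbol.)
Left-factoring transforms A → αβ₁ | αβ₂ into A → αA' and A' → β₁ | β₂
(α is the longest common prefix among the alternatives). Repeat until
no nonterminal has two alternatives with a common prefix.

Round 1: P has alternatives sharing prefix ';'. Introduce P': P → ; P'
  Add: P' → ε
  Add: P' → *
  Add: P' → e P

No remaining common prefixes — done.

Resulting grammar:
P → ; P'
P' → ε
P' → *
P' → e P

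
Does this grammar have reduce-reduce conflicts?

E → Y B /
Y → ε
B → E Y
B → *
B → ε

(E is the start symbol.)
Yes — I2: [B → .] vs [Y → .]

Augment with E' → E and build the canonical LR(0) collection (I0 = CLOSURE({[E' → . E]}), then GOTO on every symbol after a dot until no new states appear). It has 8 states:
  I0: { [E → . Y B /], [E' → . E], [Y → .] }  — reduce
  I1: { [E' → E .] }  — accept
  I2: { [B → . *], [B → . E Y], [B → .], [E → . Y B /], [E → Y . B /], [Y → .] }  — shift, 2 reduces
  I3: { [B → * .] }  — reduce
  I4: { [E → Y B . /] }  — shift
  I5: { [B → E . Y], [Y → .] }  — reduce
  I6: { [B → E Y .] }  — reduce
  I7: { [E → Y B / .] }  — reduce

I2 contains complete items [B → .], [Y → .] — reduce-reduce conflict.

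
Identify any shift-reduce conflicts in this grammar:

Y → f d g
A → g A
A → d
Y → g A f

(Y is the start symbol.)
No shift-reduce conflicts

Augment with Y' → Y and build the canonical LR(0) collection (I0 = CLOSURE({[Y' → . Y]}), then GOTO on every symbol after a dot until no new states appear). It has 11 states:
  I0: { [Y → . f d g], [Y → . g A f], [Y' → . Y] }  — shift
  I1: { [Y' → Y .] }  — accept
  I2: { [Y → f . d g] }  — shift
  I3: { [A → . d], [A → . g A], [Y → g . A f] }  — shift
  I4: { [Y → g A . f] }  — shift
  I5: { [A → d .] }  — reduce
  I6: { [A → . d], [A → . g A], [A → g . A] }  — shift
  I7: { [A → g A .] }  — reduce
  I8: { [Y → g A f .] }  — reduce
  I9: { [Y → f d . g] }  — shift
  I10: { [Y → f d g .] }  — reduce

No state contains both a complete item and a shift item.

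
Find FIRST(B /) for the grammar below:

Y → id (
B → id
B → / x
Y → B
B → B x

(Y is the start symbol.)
{ '/', 'id' }

FIRST sets of the non-terminals involved (from the grammar, by fixed-point iteration):
  FIRST(B) = { '/', 'id' }

To compute FIRST(B /), process the symbols left to right:
Symbol B is a non-terminal. Add FIRST(B) \ {ε} = { '/', 'id' }
B is not nullable (ε ∉ FIRST(B)), so stop here.
FIRST(B /) = { '/', 'id' }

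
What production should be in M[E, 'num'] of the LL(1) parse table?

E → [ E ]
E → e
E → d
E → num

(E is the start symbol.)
E → num

To find M[E, 'num'], we find productions for E where 'num' is in the predict set (PREDICT(N → α) = (FIRST(α) \ {ε}) ∪ (FOLLOW(N) if α ⇒* ε)).

E → [ E ]: PREDICT = { '[' }
E → e: PREDICT = { 'e' }
E → d: PREDICT = { 'd' }
E → num: PREDICT = { 'num' }
  'num' is in predict set, so this production goes in M[E, 'num']

M[E, 'num'] = E → num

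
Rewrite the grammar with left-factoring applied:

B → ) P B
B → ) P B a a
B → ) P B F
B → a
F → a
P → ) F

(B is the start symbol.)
Left-factoring transforms A → αβ₁ | αβ₂ into A → αA' and A' → β₁ | β₂
(α is the longest common prefix among the alternatives). Repeat until
no nonterminal has two alternatives with a common prefix.

Round 1: B has alternatives sharing prefix ') P B'. Introduce B': B → ) P B B'
  Add: B' → ε
  Add: B' → a a
  Add: B' → F

No remaining common prefixes — done.

Resulting grammar:
B → ) P B B'
B' → ε
B' → a a
B' → F
B → a
F → a
P → ) F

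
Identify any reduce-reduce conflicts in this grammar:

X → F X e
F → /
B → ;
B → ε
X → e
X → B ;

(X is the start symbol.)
A reduce-reduce conflict occurs when an LR(0) state has two complete items [A → α .] and [B → β .] — both call for a reduction, and with no lookahead the parser cannot choose between them.

Augment with X' → X and build the canonical LR(0) collection (I0 = CLOSURE({[X' → . X]}), then GOTO on every symbol after a dot until no new states appear). It has 10 states:
  I0: { [B → . ;], [B → .], [F → . /], [X → . B ;], [X → . F X e], [X → . e], [X' → . X] }  — shift, reduce
  I1: { [F → / .] }  — reduce
  I2: { [B → ; .] }  — reduce
  I3: { [X → B . ;] }  — shift
  I4: { [B → . ;], [B → .], [F → . /], [X → . B ;], [X → . F X e], [X → . e], [X → F . X e] }  — shift, reduce
  I5: { [X' → X .] }  — accept
  I6: { [X → e .] }  — reduce
  I7: { [X → F X . e] }  — shift
  I8: { [X → F X e .] }  — reduce
  I9: { [X → B ; .] }  — reduce

No state contains more than one complete item.

Answer: No reduce-reduce conflicts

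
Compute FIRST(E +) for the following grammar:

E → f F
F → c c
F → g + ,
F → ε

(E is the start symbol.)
FIRST sets of the non-terminals involved (from the grammar, by fixed-point iteration):
  FIRST(E) = { 'f' }

To compute FIRST(E +), process the symbols left to right:
Symbol E is a non-terminal. Add FIRST(E) \ {ε} = { 'f' }
E is not nullable (ε ∉ FIRST(E)), so stop here.
FIRST(E +) = { 'f' }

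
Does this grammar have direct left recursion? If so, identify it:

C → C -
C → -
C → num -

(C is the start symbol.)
Yes, C is left-recursive

C → C -: LEFT RECURSIVE (starts with C)
C → -: starts with '-'
C → num -: starts with num

The grammar has direct left recursion on: C.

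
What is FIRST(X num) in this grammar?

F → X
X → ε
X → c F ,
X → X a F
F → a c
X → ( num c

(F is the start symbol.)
FIRST sets of the non-terminals involved (from the grammar, by fixed-point iteration):
  FIRST(X) = { '(', 'a', 'c', ε }

To compute FIRST(X num), process the symbols left to right:
Symbol X is a non-terminal. Add FIRST(X) \ {ε} = { '(', 'a', 'c' }
X is nullable (ε ∈ FIRST(X)), continue to the next symbol.
Symbol num is a terminal. Add 'num' and stop.
FIRST(X num) = { '(', 'a', 'c', 'num' }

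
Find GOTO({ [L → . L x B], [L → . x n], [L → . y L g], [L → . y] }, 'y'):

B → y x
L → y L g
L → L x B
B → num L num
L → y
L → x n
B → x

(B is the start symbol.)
{ [L → . L x B], [L → . x n], [L → . y L g], [L → . y], [L → y . L g], [L → y .] }

GOTO(I, 'y') = CLOSURE({ [A → αX.β] : [A → α.Xβ] ∈ I, X = 'y' })

Items with dot before 'y', with the dot advanced:
  [L → . y] → [L → y .]
  [L → . y L g] → [L → y . L g]
Closure of the advanced items:
  [L → y . L g] has the dot before L: add [L → . y L g], [L → . L x B], [L → . y], [L → . x n]

GOTO = { [L → . L x B], [L → . x n], [L → . y L g], [L → . y], [L → y . L g], [L → y .] }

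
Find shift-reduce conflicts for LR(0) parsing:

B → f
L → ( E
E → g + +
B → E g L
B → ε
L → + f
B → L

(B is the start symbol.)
Augment with B' → B and build the canonical LR(0) collection (I0 = CLOSURE({[B' → . B]}), then GOTO on every symbol after a dot until no new states appear). It has 14 states:
  I0: { [B → . E g L], [B → . L], [B → . f], [B → .], [B' → . B], [E → . g + +], [L → . ( E], [L → . + f] }  — shift, reduce
  I1: { [E → . g + +], [L → ( . E] }  — shift
  I2: { [L → + . f] }  — shift
  I3: { [B' → B .] }  — accept
  I4: { [B → E . g L] }  — shift
  I5: { [B → L .] }  — reduce
  I6: { [B → f .] }  — reduce
  I7: { [E → g . + +] }  — shift
  I8: { [E → g + . +] }  — shift
  I9: { [E → g + + .] }  — reduce
  I10: { [B → E g . L], [L → . ( E], [L → . + f] }  — shift
  I11: { [B → E g L .] }  — reduce
  I12: { [L → + f .] }  — reduce
  I13: { [L → ( E .] }  — reduce

I0 contains reduce item [B → .] and shift items [B → . f], [E → . g + +], [L → . ( E], [L → . + f] — shift-reduce conflict.

Answer: Yes — I0: [B → .] vs [B → . f]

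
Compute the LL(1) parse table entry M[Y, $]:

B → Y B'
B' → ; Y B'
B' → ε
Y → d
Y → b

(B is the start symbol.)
To find M[Y, $], we find productions for Y where $ is in the predict set (PREDICT(N → α) = (FIRST(α) \ {ε}) ∪ (FOLLOW(N) if α ⇒* ε)).

Y → d: PREDICT = { 'd' }
Y → b: PREDICT = { 'b' }

M[Y, $] is empty (no production applies)

Answer: Empty (error entry)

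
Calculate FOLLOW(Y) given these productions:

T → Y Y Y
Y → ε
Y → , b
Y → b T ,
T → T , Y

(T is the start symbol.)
To compute FOLLOW(Y), find every occurrence of Y on a right-hand side N → α Y β: add FIRST(β) \ {ε}, and if β is empty or nullable also add FOLLOW(N). Iterate to a fixed point.

In T → Y Y Y: Y is followed by Y Y, add FIRST(Y Y) \ {ε} = { ',', 'b' }
  Y Y is nullable, so also add FOLLOW(T)
In T → Y Y Y: Y is followed by Y, add FIRST(Y) \ {ε} = { ',', 'b' }
  Y is nullable, so also add FOLLOW(T)
In T → Y Y Y: Y is at the end, add FOLLOW(T)
In T → T , Y: Y is at the end, add FOLLOW(T)

The FOLLOW sets referred to above (computed the same way, to a fixed point):
  FOLLOW(T) = { $, ',' }

Taking the union: FOLLOW(Y) = { $, ',', 'b' }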